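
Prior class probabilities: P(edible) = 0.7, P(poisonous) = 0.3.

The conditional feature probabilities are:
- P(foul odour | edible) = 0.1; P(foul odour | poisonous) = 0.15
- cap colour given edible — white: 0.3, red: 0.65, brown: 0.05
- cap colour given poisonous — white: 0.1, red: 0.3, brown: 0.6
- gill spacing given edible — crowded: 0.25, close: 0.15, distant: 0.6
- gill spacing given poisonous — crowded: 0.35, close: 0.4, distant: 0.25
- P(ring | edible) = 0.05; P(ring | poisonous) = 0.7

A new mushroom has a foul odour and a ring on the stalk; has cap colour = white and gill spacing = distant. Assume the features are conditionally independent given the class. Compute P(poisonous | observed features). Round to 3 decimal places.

edible: 0.7 × 0.1 × 0.3 × 0.6 × 0.05 = 0.00063
poisonous: 0.3 × 0.15 × 0.1 × 0.25 × 0.7 = 0.0007875
P(poisonous | x) = 0.0007875 / 0.0014175 ≈ 0.556

0.556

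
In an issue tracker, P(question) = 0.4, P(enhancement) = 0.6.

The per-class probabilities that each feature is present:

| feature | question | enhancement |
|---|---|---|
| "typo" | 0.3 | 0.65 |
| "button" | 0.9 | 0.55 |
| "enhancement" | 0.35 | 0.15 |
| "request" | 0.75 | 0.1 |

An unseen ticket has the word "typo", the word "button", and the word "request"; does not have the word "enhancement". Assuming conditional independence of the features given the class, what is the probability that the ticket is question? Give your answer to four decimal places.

question: 0.4 × 0.3 × 0.9 × (1−0.35) × 0.75 = 0.05265
enhancement: 0.6 × 0.65 × 0.55 × (1−0.15) × 0.1 = 0.0182325
P(question | x) = 0.05265 / 0.0708825 ≈ 0.7428

0.7428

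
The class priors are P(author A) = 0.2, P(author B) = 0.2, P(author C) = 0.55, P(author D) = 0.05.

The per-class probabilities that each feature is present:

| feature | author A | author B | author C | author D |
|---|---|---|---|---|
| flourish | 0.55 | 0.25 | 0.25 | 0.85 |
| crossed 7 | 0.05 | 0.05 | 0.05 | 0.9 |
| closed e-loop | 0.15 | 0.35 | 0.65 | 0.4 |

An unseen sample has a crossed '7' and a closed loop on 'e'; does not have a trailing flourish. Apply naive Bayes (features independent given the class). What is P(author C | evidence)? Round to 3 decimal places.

0.691

author A: 0.2 × (1−0.55) × 0.05 × 0.15 = 0.000675
author B: 0.2 × (1−0.25) × 0.05 × 0.35 = 0.002625
author C: 0.55 × (1−0.25) × 0.05 × 0.65 = 0.01340625
author D: 0.05 × (1−0.85) × 0.9 × 0.4 = 0.0027
P(author C | x) = 0.01340625 / 0.01940625 ≈ 0.691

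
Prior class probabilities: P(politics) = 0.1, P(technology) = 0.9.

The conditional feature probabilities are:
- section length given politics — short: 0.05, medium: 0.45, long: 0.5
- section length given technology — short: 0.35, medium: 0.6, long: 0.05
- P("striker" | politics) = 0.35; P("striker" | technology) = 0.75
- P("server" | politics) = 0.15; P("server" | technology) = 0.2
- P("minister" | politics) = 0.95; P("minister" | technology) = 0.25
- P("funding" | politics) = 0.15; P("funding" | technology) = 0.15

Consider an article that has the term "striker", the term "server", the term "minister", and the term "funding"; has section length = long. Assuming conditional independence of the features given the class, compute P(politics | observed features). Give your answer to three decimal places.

0.596

politics: 0.1 × 0.5 × 0.35 × 0.15 × 0.95 × 0.15 = 0.0003740625
technology: 0.9 × 0.05 × 0.75 × 0.2 × 0.25 × 0.15 = 0.000253125
P(politics | x) = 0.0003740625 / 0.0006271875 ≈ 0.596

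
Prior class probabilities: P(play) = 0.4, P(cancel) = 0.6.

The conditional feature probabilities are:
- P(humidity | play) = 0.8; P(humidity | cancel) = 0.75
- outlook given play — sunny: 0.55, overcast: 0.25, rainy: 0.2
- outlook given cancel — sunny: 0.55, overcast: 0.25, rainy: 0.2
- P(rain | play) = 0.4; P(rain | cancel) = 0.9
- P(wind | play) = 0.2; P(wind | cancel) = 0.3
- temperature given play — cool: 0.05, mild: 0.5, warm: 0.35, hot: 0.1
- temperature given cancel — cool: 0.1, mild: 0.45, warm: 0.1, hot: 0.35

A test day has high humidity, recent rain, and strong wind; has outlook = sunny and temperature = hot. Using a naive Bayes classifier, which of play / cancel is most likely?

cancel

play: 0.4 × 0.8 × 0.55 × 0.4 × 0.2 × 0.1 = 0.001408
cancel: 0.6 × 0.75 × 0.55 × 0.9 × 0.3 × 0.35 = 0.02338875
Highest score → cancel.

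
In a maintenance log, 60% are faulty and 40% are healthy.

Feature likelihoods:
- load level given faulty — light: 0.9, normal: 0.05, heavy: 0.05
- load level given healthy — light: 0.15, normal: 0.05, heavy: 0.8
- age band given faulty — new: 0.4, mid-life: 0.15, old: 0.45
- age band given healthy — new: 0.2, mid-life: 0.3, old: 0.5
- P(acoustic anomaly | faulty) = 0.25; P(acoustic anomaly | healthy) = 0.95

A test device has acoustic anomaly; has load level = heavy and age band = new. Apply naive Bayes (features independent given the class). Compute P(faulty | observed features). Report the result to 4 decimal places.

0.0470

faulty: 0.6 × 0.05 × 0.4 × 0.25 = 0.003
healthy: 0.4 × 0.8 × 0.2 × 0.95 = 0.0608
P(faulty | x) = 0.003 / 0.0638 ≈ 0.0470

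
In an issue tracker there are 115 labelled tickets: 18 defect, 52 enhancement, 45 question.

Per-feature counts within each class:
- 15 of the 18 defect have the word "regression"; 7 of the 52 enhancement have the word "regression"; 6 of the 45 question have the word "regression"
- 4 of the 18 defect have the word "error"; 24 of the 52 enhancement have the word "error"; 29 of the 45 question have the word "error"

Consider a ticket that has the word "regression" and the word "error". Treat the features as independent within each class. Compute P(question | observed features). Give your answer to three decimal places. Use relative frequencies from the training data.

defect: (18/115) × (15/18) × (4/18) ≈ 0.0289855
enhancement: (52/115) × (7/52) × (24/52) ≈ 0.0280936
question: (45/115) × (6/45) × (29/45) ≈ 0.0336232
P(question | x) = 0.0336232 / 0.0907023 ≈ 0.371

0.371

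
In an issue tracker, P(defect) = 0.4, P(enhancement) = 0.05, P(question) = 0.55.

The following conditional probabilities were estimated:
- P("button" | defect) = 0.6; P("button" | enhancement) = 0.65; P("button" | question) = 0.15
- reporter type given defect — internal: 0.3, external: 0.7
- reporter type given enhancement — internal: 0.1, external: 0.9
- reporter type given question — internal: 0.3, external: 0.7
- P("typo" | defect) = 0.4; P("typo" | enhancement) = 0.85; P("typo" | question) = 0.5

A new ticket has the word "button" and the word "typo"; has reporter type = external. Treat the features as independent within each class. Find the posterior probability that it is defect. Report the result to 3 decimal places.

defect: 0.4 × 0.6 × 0.7 × 0.4 = 0.0672
enhancement: 0.05 × 0.65 × 0.9 × 0.85 = 0.0248625
question: 0.55 × 0.15 × 0.7 × 0.5 = 0.028875
P(defect | x) = 0.0672 / 0.1209375 ≈ 0.556

0.556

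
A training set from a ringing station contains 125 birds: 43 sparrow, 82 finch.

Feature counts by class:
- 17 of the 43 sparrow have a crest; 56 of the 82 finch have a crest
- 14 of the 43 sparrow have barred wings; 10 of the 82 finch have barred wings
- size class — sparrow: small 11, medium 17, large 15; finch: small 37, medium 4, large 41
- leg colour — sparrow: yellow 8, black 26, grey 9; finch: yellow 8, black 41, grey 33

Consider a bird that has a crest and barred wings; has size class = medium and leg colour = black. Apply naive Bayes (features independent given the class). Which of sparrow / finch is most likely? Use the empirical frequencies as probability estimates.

sparrow

sparrow: (43/125) × (17/43) × (14/43) × (17/43) × (26/43) ≈ 0.0105848
finch: (82/125) × (56/82) × (10/82) × (4/82) × (41/82) ≈ 0.00133254
Highest score → sparrow.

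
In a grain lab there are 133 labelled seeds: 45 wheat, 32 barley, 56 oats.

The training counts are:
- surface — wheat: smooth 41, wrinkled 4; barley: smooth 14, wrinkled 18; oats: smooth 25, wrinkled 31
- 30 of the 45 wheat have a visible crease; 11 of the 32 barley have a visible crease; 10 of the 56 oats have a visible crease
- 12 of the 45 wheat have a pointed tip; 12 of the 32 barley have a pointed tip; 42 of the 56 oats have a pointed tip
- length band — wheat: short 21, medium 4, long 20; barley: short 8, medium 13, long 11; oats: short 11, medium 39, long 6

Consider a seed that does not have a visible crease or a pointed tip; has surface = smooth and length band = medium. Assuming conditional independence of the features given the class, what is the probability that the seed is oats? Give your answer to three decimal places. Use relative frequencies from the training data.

wheat: (45/133) × (41/45) × (15/45) × (33/45) × (4/45) ≈ 0.00669823
barley: (32/133) × (14/32) × (21/32) × (20/32) × (13/32) ≈ 0.0175396
oats: (56/133) × (25/56) × (46/56) × (14/56) × (39/56) ≈ 0.0268828
P(oats | x) = 0.0268828 / 0.05112063 ≈ 0.526

0.526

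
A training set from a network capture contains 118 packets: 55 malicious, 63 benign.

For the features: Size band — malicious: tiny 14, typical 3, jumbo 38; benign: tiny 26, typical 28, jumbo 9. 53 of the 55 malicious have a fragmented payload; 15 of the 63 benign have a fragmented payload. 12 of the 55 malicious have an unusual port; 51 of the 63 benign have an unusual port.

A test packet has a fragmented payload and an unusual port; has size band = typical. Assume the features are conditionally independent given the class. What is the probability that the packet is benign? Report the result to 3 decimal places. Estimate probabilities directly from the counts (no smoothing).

0.895

malicious: (55/118) × (3/55) × (53/55) × (12/55) ≈ 0.00534529
benign: (63/118) × (28/63) × (15/63) × (51/63) ≈ 0.0457358
P(benign | x) = 0.0457358 / 0.05108109 ≈ 0.895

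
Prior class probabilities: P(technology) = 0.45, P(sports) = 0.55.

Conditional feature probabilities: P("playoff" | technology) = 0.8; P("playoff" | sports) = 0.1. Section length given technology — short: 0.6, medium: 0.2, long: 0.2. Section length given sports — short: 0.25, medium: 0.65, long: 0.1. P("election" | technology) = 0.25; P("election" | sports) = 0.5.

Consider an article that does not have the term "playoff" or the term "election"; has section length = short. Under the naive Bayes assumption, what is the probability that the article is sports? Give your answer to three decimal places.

0.604

technology: 0.45 × (1−0.8) × 0.6 × (1−0.25) = 0.0405
sports: 0.55 × (1−0.1) × 0.25 × (1−0.5) = 0.061875
P(sports | x) = 0.061875 / 0.102375 ≈ 0.604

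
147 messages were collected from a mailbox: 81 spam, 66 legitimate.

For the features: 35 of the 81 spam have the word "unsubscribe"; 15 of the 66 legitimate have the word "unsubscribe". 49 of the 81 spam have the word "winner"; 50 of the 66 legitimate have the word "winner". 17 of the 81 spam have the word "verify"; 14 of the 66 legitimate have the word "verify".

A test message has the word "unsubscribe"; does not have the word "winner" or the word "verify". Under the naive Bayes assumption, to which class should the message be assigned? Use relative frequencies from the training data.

spam

spam: (81/147) × (35/81) × (32/81) × (64/81) ≈ 0.0743208
legitimate: (66/147) × (15/66) × (16/66) × (52/66) ≈ 0.0194899
Highest score → spam.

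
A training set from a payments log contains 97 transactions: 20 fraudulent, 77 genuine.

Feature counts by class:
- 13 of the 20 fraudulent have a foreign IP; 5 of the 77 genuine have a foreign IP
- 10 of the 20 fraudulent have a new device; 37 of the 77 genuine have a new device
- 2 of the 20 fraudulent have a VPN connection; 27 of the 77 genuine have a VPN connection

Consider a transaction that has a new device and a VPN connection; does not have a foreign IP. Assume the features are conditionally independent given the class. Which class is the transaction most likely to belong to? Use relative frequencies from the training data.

genuine

fraudulent: (20/97) × (7/20) × (10/20) × (2/20) ≈ 0.00360825
genuine: (77/97) × (72/77) × (37/77) × (27/77) ≈ 0.125068
Highest score → genuine.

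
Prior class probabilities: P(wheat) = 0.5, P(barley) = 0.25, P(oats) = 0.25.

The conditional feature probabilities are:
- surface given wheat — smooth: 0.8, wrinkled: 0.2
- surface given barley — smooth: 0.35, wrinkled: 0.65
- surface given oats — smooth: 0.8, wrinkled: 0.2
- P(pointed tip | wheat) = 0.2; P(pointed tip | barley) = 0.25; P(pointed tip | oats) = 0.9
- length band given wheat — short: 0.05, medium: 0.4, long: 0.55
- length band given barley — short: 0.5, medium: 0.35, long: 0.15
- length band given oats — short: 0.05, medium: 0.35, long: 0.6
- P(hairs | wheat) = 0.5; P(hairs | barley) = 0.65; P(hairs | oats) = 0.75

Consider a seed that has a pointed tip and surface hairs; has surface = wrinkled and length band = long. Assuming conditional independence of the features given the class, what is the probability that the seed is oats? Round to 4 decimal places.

wheat: 0.5 × 0.2 × 0.2 × 0.55 × 0.5 = 0.0055
barley: 0.25 × 0.65 × 0.25 × 0.15 × 0.65 = 0.0039609375
oats: 0.25 × 0.2 × 0.9 × 0.6 × 0.75 = 0.02025
P(oats | x) = 0.02025 / 0.0297109375 ≈ 0.6816

0.6816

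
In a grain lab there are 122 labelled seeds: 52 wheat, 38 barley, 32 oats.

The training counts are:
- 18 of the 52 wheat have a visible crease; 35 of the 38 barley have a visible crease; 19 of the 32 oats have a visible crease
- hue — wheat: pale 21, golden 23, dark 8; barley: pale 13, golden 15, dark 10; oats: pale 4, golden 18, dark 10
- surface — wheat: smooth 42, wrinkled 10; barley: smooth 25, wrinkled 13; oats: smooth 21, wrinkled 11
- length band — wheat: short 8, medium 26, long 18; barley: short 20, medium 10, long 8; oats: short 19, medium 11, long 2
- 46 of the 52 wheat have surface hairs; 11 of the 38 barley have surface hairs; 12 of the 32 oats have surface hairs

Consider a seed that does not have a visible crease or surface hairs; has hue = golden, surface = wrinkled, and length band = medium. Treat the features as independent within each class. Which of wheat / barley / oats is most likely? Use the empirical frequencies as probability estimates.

wheat: (52/122) × (34/52) × (23/52) × (10/52) × (26/52) × (6/52) ≈ 0.0013676
barley: (38/122) × (3/38) × (15/38) × (13/38) × (10/38) × (27/38) ≈ 0.000620905
oats: (32/122) × (13/32) × (18/32) × (11/32) × (11/32) × (20/32) ≈ 0.00442661
Highest score → oats.

oats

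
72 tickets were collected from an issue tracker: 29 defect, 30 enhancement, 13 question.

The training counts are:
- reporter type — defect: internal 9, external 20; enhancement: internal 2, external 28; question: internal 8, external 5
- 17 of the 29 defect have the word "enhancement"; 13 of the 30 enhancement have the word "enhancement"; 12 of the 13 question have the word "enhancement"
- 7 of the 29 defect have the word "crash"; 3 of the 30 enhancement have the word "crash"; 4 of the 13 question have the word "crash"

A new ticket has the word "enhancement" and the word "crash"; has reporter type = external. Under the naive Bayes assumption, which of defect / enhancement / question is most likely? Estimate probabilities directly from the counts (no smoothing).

defect: (29/72) × (20/29) × (17/29) × (7/29) ≈ 0.0393051
enhancement: (30/72) × (28/30) × (13/30) × (3/30) ≈ 0.0168519
question: (13/72) × (5/13) × (12/13) × (4/13) ≈ 0.0197239
Highest score → defect.

defect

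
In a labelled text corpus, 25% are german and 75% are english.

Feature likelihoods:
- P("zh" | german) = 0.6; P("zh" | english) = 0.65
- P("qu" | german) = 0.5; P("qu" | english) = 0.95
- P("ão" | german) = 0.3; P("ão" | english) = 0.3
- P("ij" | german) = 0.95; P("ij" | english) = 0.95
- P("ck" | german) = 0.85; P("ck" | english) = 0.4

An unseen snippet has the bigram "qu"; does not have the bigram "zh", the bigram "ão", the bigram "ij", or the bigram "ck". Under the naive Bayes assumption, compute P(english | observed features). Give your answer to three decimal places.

0.952

german: 0.25 × (1−0.6) × 0.5 × (1−0.3) × (1−0.95) × (1−0.85) = 0.0002625
english: 0.75 × (1−0.65) × 0.95 × (1−0.3) × (1−0.95) × (1−0.4) = 0.005236875
P(english | x) = 0.005236875 / 0.005499375 ≈ 0.952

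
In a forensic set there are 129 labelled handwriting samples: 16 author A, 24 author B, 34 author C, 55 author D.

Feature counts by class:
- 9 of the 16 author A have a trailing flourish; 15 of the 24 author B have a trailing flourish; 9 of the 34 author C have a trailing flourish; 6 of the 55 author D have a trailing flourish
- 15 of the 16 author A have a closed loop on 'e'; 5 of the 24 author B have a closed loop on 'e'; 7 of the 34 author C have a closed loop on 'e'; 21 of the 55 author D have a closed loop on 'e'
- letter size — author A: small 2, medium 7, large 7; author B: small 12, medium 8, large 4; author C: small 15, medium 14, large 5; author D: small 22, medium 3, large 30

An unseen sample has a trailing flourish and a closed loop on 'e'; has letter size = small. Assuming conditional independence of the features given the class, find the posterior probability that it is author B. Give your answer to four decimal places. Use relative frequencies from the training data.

author A: (16/129) × (9/16) × (15/16) × (2/16) ≈ 0.00817587
author B: (24/129) × (15/24) × (5/24) × (12/24) ≈ 0.0121124
author C: (34/129) × (9/34) × (7/34) × (15/34) ≈ 0.00633701
author D: (55/129) × (6/55) × (21/55) × (22/55) ≈ 0.00710359
P(author B | x) = 0.0121124 / 0.03372887 ≈ 0.3591

0.3591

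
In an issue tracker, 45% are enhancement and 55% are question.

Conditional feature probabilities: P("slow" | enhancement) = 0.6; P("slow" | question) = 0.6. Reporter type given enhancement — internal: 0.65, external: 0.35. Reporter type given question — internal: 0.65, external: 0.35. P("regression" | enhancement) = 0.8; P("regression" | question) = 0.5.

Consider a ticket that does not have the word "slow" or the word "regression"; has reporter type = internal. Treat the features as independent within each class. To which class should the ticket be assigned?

question

enhancement: 0.45 × (1−0.6) × 0.65 × (1−0.8) = 0.0234
question: 0.55 × (1−0.6) × 0.65 × (1−0.5) = 0.0715
Highest score → question.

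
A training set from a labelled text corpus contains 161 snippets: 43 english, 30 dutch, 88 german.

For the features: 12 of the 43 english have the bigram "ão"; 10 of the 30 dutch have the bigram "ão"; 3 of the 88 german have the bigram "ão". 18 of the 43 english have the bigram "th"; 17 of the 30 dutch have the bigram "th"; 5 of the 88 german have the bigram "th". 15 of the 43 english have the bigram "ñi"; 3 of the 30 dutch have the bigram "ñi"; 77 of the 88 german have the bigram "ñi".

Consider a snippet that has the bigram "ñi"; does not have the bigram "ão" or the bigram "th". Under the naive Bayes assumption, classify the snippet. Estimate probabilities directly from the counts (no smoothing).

german

english: (43/161) × (31/43) × (25/43) × (15/43) ≈ 0.0390508
dutch: (30/161) × (20/30) × (13/30) × (3/30) ≈ 0.00538302
german: (88/161) × (85/88) × (83/88) × (77/88) ≈ 0.435709
Highest score → german.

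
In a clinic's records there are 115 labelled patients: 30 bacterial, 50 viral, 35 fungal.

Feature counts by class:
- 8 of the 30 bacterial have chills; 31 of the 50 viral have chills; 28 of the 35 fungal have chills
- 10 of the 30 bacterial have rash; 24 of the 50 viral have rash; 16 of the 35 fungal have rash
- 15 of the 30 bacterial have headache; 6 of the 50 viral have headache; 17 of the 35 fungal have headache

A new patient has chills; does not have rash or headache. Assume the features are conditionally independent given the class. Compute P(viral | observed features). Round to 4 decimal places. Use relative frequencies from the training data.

0.5750

bacterial: (30/115) × (8/30) × (20/30) × (15/30) ≈ 0.0231884
viral: (50/115) × (31/50) × (26/50) × (44/50) ≈ 0.123353
fungal: (35/115) × (28/35) × (19/35) × (18/35) ≈ 0.0679752
P(viral | x) = 0.123353 / 0.2145166 ≈ 0.5750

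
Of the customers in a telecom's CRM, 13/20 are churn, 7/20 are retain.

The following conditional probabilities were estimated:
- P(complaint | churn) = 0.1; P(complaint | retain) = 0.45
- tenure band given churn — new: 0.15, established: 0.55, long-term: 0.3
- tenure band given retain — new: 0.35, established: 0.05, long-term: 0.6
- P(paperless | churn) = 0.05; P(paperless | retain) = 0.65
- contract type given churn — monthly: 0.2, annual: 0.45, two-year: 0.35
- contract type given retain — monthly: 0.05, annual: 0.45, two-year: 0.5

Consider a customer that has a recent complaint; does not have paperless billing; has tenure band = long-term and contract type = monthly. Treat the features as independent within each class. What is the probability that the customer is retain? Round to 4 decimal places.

churn: 0.65 × 0.1 × 0.3 × (1−0.05) × 0.2 = 0.003705
retain: 0.35 × 0.45 × 0.6 × (1−0.65) × 0.05 = 0.00165375
P(retain | x) = 0.00165375 / 0.00535875 ≈ 0.3086

0.3086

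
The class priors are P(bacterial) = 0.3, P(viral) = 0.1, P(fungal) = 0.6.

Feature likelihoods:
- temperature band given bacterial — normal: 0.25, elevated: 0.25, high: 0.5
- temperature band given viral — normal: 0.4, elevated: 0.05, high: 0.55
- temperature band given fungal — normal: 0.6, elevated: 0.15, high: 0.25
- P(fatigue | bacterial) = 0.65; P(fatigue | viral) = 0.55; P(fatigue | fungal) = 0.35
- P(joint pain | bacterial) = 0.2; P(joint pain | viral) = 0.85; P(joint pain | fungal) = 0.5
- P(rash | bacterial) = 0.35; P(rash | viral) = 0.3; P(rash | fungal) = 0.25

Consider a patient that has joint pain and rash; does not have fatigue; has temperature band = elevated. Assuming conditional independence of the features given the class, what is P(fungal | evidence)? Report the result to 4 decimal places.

0.7520

bacterial: 0.3 × 0.25 × (1−0.65) × 0.2 × 0.35 = 0.0018375
viral: 0.1 × 0.05 × (1−0.55) × 0.85 × 0.3 = 0.00057375
fungal: 0.6 × 0.15 × (1−0.35) × 0.5 × 0.25 = 0.0073125
P(fungal | x) = 0.0073125 / 0.00972375 ≈ 0.7520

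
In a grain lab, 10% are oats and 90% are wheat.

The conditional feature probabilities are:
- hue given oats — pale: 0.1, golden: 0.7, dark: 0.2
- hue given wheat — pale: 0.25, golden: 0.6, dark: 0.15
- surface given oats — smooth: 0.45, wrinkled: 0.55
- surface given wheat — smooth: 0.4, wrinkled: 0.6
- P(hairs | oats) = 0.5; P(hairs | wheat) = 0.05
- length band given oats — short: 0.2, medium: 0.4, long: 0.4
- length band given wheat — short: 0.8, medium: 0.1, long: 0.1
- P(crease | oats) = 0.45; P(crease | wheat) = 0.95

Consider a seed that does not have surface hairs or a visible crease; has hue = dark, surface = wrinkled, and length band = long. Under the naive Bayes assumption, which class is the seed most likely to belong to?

oats

oats: 0.1 × 0.2 × 0.55 × (1−0.5) × 0.4 × (1−0.45) = 0.00121
wheat: 0.9 × 0.15 × 0.6 × (1−0.05) × 0.1 × (1−0.95) = 0.00038475
Highest score → oats.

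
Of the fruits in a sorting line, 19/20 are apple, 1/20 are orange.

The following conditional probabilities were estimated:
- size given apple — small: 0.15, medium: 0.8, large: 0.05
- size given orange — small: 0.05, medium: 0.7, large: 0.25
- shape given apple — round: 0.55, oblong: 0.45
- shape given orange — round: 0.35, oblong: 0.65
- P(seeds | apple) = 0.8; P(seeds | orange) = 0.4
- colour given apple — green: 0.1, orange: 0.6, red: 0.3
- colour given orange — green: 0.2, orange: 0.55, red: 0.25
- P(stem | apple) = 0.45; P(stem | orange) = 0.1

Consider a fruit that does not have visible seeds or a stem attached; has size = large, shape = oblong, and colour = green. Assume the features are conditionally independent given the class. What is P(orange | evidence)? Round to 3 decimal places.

0.789

apple: 0.95 × 0.05 × 0.45 × (1−0.8) × 0.1 × (1−0.45) = 0.000235125
orange: 0.05 × 0.25 × 0.65 × (1−0.4) × 0.2 × (1−0.1) = 0.0008775
P(orange | x) = 0.0008775 / 0.001112625 ≈ 0.789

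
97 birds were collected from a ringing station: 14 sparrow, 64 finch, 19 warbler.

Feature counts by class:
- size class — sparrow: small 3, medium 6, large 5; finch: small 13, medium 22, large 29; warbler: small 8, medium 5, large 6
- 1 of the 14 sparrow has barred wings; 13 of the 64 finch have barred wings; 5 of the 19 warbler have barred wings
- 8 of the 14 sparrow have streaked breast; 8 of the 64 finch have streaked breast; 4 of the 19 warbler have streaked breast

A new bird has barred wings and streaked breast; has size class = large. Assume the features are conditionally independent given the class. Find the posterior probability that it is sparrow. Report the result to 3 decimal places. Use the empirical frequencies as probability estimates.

0.160

sparrow: (14/97) × (5/14) × (1/14) × (8/14) ≈ 0.00210393
finch: (64/97) × (29/64) × (13/64) × (8/64) ≈ 0.00759101
warbler: (19/97) × (6/19) × (5/19) × (4/19) ≈ 0.00342691
P(sparrow | x) = 0.00210393 / 0.01312185 ≈ 0.160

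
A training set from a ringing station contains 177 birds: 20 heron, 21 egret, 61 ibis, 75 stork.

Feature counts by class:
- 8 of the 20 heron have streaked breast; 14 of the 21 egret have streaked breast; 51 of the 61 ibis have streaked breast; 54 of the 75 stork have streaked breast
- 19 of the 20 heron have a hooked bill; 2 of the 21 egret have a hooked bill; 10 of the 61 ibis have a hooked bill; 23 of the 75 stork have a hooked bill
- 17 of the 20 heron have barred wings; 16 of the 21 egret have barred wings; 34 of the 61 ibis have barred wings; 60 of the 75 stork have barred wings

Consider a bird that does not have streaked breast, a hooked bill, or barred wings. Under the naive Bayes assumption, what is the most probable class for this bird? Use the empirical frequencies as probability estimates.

heron: (20/177) × (12/20) × (1/20) × (3/20) ≈ 0.000508475
egret: (21/177) × (7/21) × (19/21) × (5/21) ≈ 0.00851942
ibis: (61/177) × (10/61) × (51/61) × (27/61) ≈ 0.0209074
stork: (75/177) × (21/75) × (52/75) × (15/75) ≈ 0.016452
Highest score → ibis.

ibis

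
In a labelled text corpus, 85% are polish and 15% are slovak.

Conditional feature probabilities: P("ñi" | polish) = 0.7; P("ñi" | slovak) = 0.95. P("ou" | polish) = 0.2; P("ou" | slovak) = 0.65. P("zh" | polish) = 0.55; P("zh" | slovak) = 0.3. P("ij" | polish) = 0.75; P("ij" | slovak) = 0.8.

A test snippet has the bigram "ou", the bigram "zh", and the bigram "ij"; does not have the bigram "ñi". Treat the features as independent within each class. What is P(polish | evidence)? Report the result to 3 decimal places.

polish: 0.85 × (1−0.7) × 0.2 × 0.55 × 0.75 = 0.0210375
slovak: 0.15 × (1−0.95) × 0.65 × 0.3 × 0.8 = 0.00117
P(polish | x) = 0.0210375 / 0.0222075 ≈ 0.947

0.947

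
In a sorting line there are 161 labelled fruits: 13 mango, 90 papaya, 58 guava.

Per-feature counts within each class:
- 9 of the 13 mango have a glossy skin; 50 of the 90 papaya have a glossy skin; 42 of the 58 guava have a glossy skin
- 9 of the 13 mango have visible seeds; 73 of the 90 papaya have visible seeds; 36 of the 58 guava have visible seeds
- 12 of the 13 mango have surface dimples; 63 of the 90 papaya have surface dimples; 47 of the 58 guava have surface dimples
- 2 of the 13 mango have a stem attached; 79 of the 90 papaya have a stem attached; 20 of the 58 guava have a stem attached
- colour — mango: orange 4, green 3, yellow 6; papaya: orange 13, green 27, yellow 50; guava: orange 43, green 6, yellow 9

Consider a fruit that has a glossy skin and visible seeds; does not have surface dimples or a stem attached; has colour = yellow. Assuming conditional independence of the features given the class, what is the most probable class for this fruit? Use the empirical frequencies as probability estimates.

papaya

mango: (13/161) × (9/13) × (9/13) × (1/13) × (11/13) × (6/13) ≈ 0.0011626
papaya: (90/161) × (50/90) × (73/90) × (27/90) × (11/90) × (50/90) ≈ 0.00513125
guava: (58/161) × (42/58) × (36/58) × (11/58) × (38/58) × (9/58) ≈ 0.003122
Highest score → papaya.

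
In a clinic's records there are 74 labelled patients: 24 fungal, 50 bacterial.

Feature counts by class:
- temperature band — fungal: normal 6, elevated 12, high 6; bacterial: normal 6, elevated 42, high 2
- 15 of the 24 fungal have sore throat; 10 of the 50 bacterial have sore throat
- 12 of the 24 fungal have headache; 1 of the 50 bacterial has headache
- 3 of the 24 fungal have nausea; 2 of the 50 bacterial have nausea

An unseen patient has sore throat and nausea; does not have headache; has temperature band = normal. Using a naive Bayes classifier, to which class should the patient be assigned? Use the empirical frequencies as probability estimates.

fungal: (24/74) × (6/24) × (15/24) × (12/24) × (3/24) ≈ 0.00316723
bacterial: (50/74) × (6/50) × (10/50) × (49/50) × (2/50) ≈ 0.000635676
Highest score → fungal.

fungal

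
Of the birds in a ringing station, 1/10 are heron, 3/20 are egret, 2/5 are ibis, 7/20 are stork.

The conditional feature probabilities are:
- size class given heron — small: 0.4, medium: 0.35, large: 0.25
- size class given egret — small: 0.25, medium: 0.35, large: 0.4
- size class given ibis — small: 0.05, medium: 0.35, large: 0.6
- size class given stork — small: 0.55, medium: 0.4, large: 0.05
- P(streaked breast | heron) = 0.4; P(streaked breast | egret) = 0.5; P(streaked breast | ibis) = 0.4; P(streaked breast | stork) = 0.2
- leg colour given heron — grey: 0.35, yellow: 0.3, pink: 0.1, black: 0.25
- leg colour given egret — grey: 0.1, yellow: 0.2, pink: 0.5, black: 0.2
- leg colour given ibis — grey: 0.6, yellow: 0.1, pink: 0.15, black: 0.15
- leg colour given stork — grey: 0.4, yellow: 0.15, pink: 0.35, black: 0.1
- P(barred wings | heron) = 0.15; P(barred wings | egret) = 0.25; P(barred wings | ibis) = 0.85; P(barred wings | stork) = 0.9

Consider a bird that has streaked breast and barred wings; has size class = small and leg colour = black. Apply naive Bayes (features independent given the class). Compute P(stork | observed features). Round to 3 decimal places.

heron: 0.1 × 0.4 × 0.4 × 0.25 × 0.15 = 0.0006
egret: 0.15 × 0.25 × 0.5 × 0.2 × 0.25 = 0.0009375
ibis: 0.4 × 0.05 × 0.4 × 0.15 × 0.85 = 0.00102
stork: 0.35 × 0.55 × 0.2 × 0.1 × 0.9 = 0.003465
P(stork | x) = 0.003465 / 0.0060225 ≈ 0.575

0.575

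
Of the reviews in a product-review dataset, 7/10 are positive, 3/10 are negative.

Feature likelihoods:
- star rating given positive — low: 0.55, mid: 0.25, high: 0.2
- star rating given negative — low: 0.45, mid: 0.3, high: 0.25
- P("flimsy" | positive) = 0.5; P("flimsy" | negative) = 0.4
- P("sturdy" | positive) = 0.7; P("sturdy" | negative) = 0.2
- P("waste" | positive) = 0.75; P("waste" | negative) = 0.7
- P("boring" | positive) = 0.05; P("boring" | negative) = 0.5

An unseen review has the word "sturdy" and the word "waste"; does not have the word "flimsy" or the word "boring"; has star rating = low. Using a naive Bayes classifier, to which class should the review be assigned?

positive

positive: 0.7 × 0.55 × (1−0.5) × 0.7 × 0.75 × (1−0.05) = 0.096009375
negative: 0.3 × 0.45 × (1−0.4) × 0.2 × 0.7 × (1−0.5) = 0.00567
Highest score → positive.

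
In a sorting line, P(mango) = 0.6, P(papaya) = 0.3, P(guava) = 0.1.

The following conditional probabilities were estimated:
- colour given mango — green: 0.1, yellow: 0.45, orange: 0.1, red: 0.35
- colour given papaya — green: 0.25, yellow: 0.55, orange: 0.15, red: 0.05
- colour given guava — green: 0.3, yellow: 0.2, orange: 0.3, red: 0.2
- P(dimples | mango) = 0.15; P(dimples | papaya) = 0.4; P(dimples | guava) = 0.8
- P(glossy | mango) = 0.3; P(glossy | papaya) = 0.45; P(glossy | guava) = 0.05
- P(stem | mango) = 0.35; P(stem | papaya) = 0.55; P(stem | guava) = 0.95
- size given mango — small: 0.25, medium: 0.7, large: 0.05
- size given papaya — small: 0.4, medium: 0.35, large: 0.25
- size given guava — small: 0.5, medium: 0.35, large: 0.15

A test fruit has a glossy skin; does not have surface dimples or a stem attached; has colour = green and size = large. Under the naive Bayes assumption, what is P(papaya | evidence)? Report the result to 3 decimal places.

0.820

mango: 0.6 × 0.1 × (1−0.15) × 0.3 × (1−0.35) × 0.05 = 0.00049725
papaya: 0.3 × 0.25 × (1−0.4) × 0.45 × (1−0.55) × 0.25 = 0.002278125
guava: 0.1 × 0.3 × (1−0.8) × 0.05 × (1−0.95) × 0.15 = 0.00000225
P(papaya | x) = 0.002278125 / 0.002777625 ≈ 0.820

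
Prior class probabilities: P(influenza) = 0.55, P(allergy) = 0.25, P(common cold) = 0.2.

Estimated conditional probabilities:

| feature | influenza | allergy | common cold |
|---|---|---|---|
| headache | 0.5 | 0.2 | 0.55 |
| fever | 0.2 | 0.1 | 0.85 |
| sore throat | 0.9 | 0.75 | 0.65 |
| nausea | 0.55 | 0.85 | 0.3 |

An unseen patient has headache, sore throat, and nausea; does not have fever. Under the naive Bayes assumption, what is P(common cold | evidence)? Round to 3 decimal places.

influenza: 0.55 × 0.5 × (1−0.2) × 0.9 × 0.55 = 0.1089
allergy: 0.25 × 0.2 × (1−0.1) × 0.75 × 0.85 = 0.0286875
common cold: 0.2 × 0.55 × (1−0.85) × 0.65 × 0.3 = 0.0032175
P(common cold | x) = 0.0032175 / 0.140805 ≈ 0.023

0.023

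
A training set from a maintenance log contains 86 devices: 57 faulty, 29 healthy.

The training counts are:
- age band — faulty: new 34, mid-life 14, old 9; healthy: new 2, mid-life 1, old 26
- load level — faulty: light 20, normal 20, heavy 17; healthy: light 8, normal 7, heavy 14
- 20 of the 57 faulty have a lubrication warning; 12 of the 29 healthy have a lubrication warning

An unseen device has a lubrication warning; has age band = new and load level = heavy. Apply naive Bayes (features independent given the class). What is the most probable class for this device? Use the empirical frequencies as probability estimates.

faulty

faulty: (57/86) × (34/57) × (17/57) × (20/57) ≈ 0.0413723
healthy: (29/86) × (2/29) × (14/29) × (12/29) ≈ 0.00464563
Highest score → faulty.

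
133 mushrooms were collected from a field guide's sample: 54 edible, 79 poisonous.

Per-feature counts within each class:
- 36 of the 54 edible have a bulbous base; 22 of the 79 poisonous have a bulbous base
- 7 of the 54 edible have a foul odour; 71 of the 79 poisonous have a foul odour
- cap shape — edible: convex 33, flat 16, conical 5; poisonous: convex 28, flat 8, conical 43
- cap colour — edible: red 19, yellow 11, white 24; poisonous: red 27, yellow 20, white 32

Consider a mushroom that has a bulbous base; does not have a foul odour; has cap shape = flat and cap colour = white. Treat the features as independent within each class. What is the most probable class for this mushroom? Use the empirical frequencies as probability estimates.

edible: (54/133) × (36/54) × (47/54) × (16/54) × (24/54) ≈ 0.0310241
poisonous: (79/133) × (22/79) × (8/79) × (8/79) × (32/79) ≈ 0.0006871
Highest score → edible.

edible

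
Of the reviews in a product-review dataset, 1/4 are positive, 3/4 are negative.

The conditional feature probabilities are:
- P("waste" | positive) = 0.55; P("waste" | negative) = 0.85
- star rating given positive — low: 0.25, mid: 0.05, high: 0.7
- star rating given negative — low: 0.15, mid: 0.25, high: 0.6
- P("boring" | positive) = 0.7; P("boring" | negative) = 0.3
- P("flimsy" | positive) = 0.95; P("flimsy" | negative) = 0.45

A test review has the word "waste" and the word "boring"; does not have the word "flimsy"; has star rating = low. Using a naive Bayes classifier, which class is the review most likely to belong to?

negative

positive: 0.25 × 0.55 × 0.25 × 0.7 × (1−0.95) = 0.001203125
negative: 0.75 × 0.85 × 0.15 × 0.3 × (1−0.45) = 0.015778125
Highest score → negative.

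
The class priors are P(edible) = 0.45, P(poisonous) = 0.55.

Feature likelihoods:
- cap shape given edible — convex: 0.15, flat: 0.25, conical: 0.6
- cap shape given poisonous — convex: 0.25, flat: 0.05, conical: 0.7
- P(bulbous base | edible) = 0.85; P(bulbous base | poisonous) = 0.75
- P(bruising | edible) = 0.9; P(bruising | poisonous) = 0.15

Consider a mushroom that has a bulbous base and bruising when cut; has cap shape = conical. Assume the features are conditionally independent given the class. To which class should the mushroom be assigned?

edible: 0.45 × 0.6 × 0.85 × 0.9 = 0.20655
poisonous: 0.55 × 0.7 × 0.75 × 0.15 = 0.0433125
Highest score → edible.

edible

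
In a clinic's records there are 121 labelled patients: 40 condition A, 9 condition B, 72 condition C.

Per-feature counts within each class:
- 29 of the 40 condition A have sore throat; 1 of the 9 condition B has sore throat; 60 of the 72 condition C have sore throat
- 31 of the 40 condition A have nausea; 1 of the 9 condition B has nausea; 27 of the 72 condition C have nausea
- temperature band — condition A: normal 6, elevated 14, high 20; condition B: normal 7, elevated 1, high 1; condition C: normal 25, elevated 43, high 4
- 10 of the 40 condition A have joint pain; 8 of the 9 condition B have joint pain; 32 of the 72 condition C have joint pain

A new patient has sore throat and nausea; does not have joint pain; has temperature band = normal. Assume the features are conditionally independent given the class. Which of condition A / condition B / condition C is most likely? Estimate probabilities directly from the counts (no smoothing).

condition A: (40/121) × (29/40) × (31/40) × (6/40) × (30/40) ≈ 0.0208962
condition B: (9/121) × (1/9) × (1/9) × (7/9) × (1/9) ≈ 0.000079357
condition C: (72/121) × (60/72) × (27/72) × (25/72) × (40/72) ≈ 0.0358701
Highest score → condition C.

condition C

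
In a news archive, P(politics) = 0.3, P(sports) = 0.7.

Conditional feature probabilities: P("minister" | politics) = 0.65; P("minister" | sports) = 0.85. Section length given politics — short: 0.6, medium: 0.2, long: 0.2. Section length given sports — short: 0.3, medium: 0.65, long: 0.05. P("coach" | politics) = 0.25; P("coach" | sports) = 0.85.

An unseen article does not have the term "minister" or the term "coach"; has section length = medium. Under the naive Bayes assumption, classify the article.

politics: 0.3 × (1−0.65) × 0.2 × (1−0.25) = 0.01575
sports: 0.7 × (1−0.85) × 0.65 × (1−0.85) = 0.0102375
Highest score → politics.

politics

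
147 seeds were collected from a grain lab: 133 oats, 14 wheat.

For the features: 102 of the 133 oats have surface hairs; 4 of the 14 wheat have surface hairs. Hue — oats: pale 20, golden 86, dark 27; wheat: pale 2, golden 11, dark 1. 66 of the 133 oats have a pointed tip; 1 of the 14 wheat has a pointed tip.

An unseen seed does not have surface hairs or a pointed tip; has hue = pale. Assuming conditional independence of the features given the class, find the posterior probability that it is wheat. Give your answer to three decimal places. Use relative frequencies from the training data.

oats: (133/147) × (31/133) × (20/133) × (67/133) ≈ 0.0159752
wheat: (14/147) × (10/14) × (2/14) × (13/14) ≈ 0.00902402
P(wheat | x) = 0.00902402 / 0.02499922 ≈ 0.361

0.361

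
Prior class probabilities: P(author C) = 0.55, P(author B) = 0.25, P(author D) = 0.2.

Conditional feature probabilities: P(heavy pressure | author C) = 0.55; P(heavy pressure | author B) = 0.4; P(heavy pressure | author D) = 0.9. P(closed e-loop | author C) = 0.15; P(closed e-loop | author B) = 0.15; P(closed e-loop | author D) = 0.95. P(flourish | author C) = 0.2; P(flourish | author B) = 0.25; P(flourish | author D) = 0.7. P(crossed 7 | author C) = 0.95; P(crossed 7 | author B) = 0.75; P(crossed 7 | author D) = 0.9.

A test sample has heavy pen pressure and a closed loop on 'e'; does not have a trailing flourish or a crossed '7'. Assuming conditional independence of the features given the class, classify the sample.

author D

author C: 0.55 × 0.55 × 0.15 × (1−0.2) × (1−0.95) = 0.001815
author B: 0.25 × 0.4 × 0.15 × (1−0.25) × (1−0.75) = 0.0028125
author D: 0.2 × 0.9 × 0.95 × (1−0.7) × (1−0.9) = 0.00513
Highest score → author D.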